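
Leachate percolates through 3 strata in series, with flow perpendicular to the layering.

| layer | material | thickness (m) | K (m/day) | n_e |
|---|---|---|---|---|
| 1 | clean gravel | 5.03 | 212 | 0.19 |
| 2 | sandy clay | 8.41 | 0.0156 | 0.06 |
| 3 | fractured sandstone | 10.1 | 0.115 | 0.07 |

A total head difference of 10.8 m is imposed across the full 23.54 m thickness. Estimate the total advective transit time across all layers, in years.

0.344

With flow normal to the layers, continuity requires the same specific discharge q through every layer.
Σ(b_i/K_i) = 5.03/212 + 8.41/0.0156 + 10.1/0.115 = 627.0 d.
q = Δh / Σ(b_i/K_i) = 10.8 / 627.0 = 0.01723 m/day.
In each layer the seepage velocity is v_i = q/n_i, so the layer transit time is t_i = b_i·n_i / q:
  layer 1 (clean gravel): t_1 = 5.03 × 0.19 / 0.01723 = 55.48 d
  layer 2 (sandy clay): t_2 = 8.41 × 0.06 / 0.01723 = 29.29 d
  layer 3 (fractured sandstone): t_3 = 10.1 × 0.07 / 0.01723 = 41.04 d
Total t = Σ t_i = 125.8 days = 0.3445 years.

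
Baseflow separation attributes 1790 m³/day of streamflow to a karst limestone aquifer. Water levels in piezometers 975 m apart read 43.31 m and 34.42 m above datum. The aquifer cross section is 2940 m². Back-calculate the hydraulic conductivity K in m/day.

Hydraulic gradient i = (43.31 − 34.42) / 975 = 8.89 / 975 = 0.009118.
From Q = K·A·i, K = Q / (A·i) = 1790 / (2940 × 0.009118) = 66.77 m/day.

66.8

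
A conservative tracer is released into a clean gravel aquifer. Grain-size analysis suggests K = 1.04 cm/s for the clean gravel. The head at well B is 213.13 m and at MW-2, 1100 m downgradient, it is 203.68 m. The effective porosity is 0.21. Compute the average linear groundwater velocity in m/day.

36.8

Convert K: 1.04 cm/s × 864 = 898.6 m/day.
Hydraulic gradient i = (213.13 − 203.68) / 1100 = 9.45 / 1100 = 0.008591.
Darcy flux q = K · i = 898.6 × 0.008591 = 7.719 m/day.
Seepage velocity v = q / n_e = 7.719 / 0.21 = 36.76 m/day.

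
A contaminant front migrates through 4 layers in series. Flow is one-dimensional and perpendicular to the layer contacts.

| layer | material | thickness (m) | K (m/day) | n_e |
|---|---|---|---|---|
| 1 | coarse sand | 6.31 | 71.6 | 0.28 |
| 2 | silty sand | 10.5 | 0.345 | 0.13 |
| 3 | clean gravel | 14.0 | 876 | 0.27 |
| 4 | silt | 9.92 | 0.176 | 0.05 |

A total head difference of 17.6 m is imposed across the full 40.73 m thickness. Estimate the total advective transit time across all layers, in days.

36.6

With flow normal to the layers, continuity requires the same specific discharge q through every layer.
Σ(b_i/K_i) = 6.31/71.6 + 10.5/0.345 + 14.0/876 + 9.92/0.176 = 86.90 d.
q = Δh / Σ(b_i/K_i) = 17.6 / 86.90 = 0.2025 m/day.
In each layer the seepage velocity is v_i = q/n_i, so the layer transit time is t_i = b_i·n_i / q:
  layer 1 (coarse sand): t_1 = 6.31 × 0.28 / 0.2025 = 8.724 d
  layer 2 (silty sand): t_2 = 10.5 × 0.13 / 0.2025 = 6.740 d
  layer 3 (clean gravel): t_3 = 14.0 × 0.27 / 0.2025 = 18.66 d
  layer 4 (silt): t_4 = 9.92 × 0.05 / 0.2025 = 2.449 d
Total t = Σ t_i = 36.58 days.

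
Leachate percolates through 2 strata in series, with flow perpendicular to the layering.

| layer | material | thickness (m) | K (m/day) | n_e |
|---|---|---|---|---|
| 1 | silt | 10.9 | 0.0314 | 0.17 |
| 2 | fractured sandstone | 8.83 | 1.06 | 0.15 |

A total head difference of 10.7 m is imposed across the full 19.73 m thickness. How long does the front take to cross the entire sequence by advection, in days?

106

With flow normal to the layers, continuity requires the same specific discharge q through every layer.
Σ(b_i/K_i) = 10.9/0.0314 + 8.83/1.06 = 355.5 d.
q = Δh / Σ(b_i/K_i) = 10.7 / 355.5 = 0.03010 m/day.
In each layer the seepage velocity is v_i = q/n_i, so the layer transit time is t_i = b_i·n_i / q:
  layer 1 (silt): t_1 = 10.9 × 0.17 / 0.03010 = 61.56 d
  layer 2 (fractured sandstone): t_2 = 8.83 × 0.15 / 0.03010 = 44.00 d
Total t = Σ t_i = 105.6 days.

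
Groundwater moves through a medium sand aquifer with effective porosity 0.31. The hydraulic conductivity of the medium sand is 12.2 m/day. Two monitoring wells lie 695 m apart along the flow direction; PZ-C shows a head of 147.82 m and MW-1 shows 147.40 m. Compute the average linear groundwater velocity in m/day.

0.0238

Hydraulic gradient i = (147.82 − 147.40) / 695 = 0.42 / 695 = 0.0006043.
Darcy flux q = K · i = 12.20 × 0.0006043 = 0.007373 m/day.
Seepage velocity v = q / n_e = 0.007373 / 0.31 = 0.02378 m/day.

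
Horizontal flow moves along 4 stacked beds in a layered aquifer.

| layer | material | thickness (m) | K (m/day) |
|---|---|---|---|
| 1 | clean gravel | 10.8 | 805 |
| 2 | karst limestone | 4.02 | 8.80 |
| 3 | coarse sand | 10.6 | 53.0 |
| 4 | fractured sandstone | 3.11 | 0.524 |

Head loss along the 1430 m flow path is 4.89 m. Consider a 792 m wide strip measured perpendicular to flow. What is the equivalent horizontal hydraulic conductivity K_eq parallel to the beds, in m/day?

Flow is parallel to layering, so each bed carries its own Darcy discharge and the transmissivities add.
Σ(K_i·b_i) = 805×10.8 + 8.80×4.02 + 53.0×10.6 + 0.524×3.11 = 9293 m²/day.
Total thickness b = 28.53 m, so K_eq = Σ(K_i·b_i)/b = 325.7 m/day.

326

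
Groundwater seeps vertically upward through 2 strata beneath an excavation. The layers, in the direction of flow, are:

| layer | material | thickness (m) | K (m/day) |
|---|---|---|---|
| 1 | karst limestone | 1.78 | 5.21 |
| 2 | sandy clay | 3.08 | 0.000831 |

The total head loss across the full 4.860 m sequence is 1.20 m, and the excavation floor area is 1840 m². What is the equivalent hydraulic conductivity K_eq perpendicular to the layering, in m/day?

0.00131

Flow is perpendicular to layering, so the layers act in series and the equivalent K is the thickness-weighted harmonic mean.
Total thickness L = 1.78 + 3.08 = 4.860 m.
Σ(b_i/K_i) = 1.78/5.21 + 3.08/0.000831 = 3707 d.
K_eq = L / Σ(b_i/K_i) = 4.860 / 3707 = 0.001311 m/day.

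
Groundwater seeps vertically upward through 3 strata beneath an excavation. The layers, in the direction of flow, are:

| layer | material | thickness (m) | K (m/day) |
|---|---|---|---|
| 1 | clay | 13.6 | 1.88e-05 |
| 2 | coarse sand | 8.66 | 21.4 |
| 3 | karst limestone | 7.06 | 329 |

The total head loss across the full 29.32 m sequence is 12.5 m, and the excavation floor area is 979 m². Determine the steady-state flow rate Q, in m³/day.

Flow is perpendicular to layering, so the layers act in series and the equivalent K is the thickness-weighted harmonic mean.
Total thickness L = 13.6 + 8.66 + 7.06 = 29.32 m.
Σ(b_i/K_i) = 13.6/1.88e-05 + 8.66/21.4 + 7.06/329 = 7.234e+05 d.
K_eq = L / Σ(b_i/K_i) = 29.32 / 7.234e+05 = 4.053e-05 m/day.
Q = K_eq · A · (Δh/L) = 4.053e-05 × 979 × (12.5/29.32) = 0.01692 m³/day.

0.0169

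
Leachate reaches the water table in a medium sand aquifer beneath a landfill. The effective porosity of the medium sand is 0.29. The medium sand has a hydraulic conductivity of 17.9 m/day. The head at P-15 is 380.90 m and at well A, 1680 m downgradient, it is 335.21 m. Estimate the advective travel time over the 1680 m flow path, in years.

2.74

Hydraulic gradient i = (380.90 − 335.21) / 1680 = 45.69 / 1680 = 0.02720.
Darcy flux q = K · i = 17.90 × 0.02720 = 0.4868 m/day.
Seepage velocity v = q / n_e = 0.4868 / 0.29 = 1.679 m/day.
Travel time t = L / v = 1680 / 1.679 = 1001 days = 2.740 years.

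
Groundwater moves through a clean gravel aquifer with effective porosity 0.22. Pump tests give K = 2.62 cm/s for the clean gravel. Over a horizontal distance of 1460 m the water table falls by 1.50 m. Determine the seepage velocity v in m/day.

Convert K: 2.62 cm/s × 864 = 2264 m/day.
Hydraulic gradient i = Δh / L = 1.50 / 1460 = 0.001027.
Darcy flux q = K · i = 2264 × 0.001027 = 2.326 m/day.
Seepage velocity v = q / n_e = 2.326 / 0.22 = 10.57 m/day.

10.6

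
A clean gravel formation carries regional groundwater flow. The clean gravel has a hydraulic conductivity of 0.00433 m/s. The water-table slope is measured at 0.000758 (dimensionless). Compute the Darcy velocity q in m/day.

Convert K: 0.00433 m/s × 86400 = 374.1 m/day.
Hydraulic gradient i = 0.000758.
Specific discharge q = K · i = 374.1 × 0.0007580 = 0.2836 m/day.

0.284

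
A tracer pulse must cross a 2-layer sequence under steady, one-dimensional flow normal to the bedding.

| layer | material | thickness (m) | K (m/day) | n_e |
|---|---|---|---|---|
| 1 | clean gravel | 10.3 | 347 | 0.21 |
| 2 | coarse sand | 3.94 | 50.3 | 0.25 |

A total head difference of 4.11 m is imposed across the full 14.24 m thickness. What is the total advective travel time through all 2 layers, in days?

With flow normal to the layers, continuity requires the same specific discharge q through every layer.
Σ(b_i/K_i) = 10.3/347 + 3.94/50.3 = 0.1080 d.
q = Δh / Σ(b_i/K_i) = 4.11 / 0.1080 = 38.05 m/day.
In each layer the seepage velocity is v_i = q/n_i, so the layer transit time is t_i = b_i·n_i / q:
  layer 1 (clean gravel): t_1 = 10.3 × 0.21 / 38.05 = 0.05684 d
  layer 2 (coarse sand): t_2 = 3.94 × 0.25 / 38.05 = 0.02589 d
Total t = Σ t_i = 0.08273 days.

0.0827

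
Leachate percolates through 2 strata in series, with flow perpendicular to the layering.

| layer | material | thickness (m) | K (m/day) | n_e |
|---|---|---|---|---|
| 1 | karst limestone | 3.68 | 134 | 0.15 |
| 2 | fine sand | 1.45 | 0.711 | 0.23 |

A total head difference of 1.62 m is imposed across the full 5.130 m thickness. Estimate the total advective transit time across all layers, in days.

1.13

With flow normal to the layers, continuity requires the same specific discharge q through every layer.
Σ(b_i/K_i) = 3.68/134 + 1.45/0.711 = 2.067 d.
q = Δh / Σ(b_i/K_i) = 1.62 / 2.067 = 0.7838 m/day.
In each layer the seepage velocity is v_i = q/n_i, so the layer transit time is t_i = b_i·n_i / q:
  layer 1 (karst limestone): t_1 = 3.68 × 0.15 / 0.7838 = 0.7043 d
  layer 2 (fine sand): t_2 = 1.45 × 0.23 / 0.7838 = 0.4255 d
Total t = Σ t_i = 1.130 days.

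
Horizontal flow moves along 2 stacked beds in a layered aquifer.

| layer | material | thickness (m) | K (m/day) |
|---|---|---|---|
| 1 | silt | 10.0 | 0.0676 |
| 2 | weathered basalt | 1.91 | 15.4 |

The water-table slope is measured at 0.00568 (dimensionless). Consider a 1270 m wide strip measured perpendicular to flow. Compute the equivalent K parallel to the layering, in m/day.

Flow is parallel to layering, so each bed carries its own Darcy discharge and the transmissivities add.
Σ(K_i·b_i) = 0.0676×10.0 + 15.4×1.91 = 30.09 m²/day.
Total thickness b = 11.91 m, so K_eq = Σ(K_i·b_i)/b = 2.526 m/day.

2.53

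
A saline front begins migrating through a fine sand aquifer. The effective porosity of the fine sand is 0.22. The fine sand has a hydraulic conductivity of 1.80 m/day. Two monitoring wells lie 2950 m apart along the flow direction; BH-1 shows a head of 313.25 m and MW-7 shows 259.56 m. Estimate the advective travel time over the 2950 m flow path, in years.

Hydraulic gradient i = (313.25 − 259.56) / 2950 = 53.69 / 2950 = 0.01820.
Darcy flux q = K · i = 1.800 × 0.01820 = 0.03276 m/day.
Seepage velocity v = q / n_e = 0.03276 / 0.22 = 0.1489 m/day.
Travel time t = L / v = 2950 / 0.1489 = 19811 days = 54.24 years.

54.2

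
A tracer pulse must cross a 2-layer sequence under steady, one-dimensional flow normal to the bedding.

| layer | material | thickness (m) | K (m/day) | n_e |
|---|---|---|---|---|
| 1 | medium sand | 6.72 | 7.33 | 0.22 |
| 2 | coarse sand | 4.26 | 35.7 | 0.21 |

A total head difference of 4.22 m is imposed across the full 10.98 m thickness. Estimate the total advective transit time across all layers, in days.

With flow normal to the layers, continuity requires the same specific discharge q through every layer.
Σ(b_i/K_i) = 6.72/7.33 + 4.26/35.7 = 1.036 d.
q = Δh / Σ(b_i/K_i) = 4.22 / 1.036 = 4.073 m/day.
In each layer the seepage velocity is v_i = q/n_i, so the layer transit time is t_i = b_i·n_i / q:
  layer 1 (medium sand): t_1 = 6.72 × 0.22 / 4.073 = 0.3630 d
  layer 2 (coarse sand): t_2 = 4.26 × 0.21 / 4.073 = 0.2196 d
Total t = Σ t_i = 0.5826 days.

0.583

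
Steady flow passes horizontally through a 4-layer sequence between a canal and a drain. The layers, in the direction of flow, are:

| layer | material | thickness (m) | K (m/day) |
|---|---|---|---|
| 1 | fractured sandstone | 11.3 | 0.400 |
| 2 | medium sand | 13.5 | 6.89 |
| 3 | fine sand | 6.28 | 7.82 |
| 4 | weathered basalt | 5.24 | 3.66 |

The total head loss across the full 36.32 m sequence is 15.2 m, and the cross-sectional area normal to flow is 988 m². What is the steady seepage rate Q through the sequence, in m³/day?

463

Flow is perpendicular to layering, so the layers act in series and the equivalent K is the thickness-weighted harmonic mean.
Total thickness L = 11.3 + 13.5 + 6.28 + 5.24 = 36.32 m.
Σ(b_i/K_i) = 11.3/0.400 + 13.5/6.89 + 6.28/7.82 + 5.24/3.66 = 32.44 d.
K_eq = L / Σ(b_i/K_i) = 36.32 / 32.44 = 1.119 m/day.
Q = K_eq · A · (Δh/L) = 1.119 × 988 × (15.2/36.32) = 462.9 m³/day.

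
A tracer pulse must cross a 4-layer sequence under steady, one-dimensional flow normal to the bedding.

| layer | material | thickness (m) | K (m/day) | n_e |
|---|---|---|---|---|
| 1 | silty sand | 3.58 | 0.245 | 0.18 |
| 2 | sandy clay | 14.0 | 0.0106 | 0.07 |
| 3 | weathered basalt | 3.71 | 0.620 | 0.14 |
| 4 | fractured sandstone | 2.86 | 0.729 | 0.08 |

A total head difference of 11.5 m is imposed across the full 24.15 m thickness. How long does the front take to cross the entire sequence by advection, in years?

0.760

With flow normal to the layers, continuity requires the same specific discharge q through every layer.
Σ(b_i/K_i) = 3.58/0.245 + 14.0/0.0106 + 3.71/0.620 + 2.86/0.729 = 1345 d.
q = Δh / Σ(b_i/K_i) = 11.5 / 1345 = 0.008548 m/day.
In each layer the seepage velocity is v_i = q/n_i, so the layer transit time is t_i = b_i·n_i / q:
  layer 1 (silty sand): t_1 = 3.58 × 0.18 / 0.008548 = 75.38 d
  layer 2 (sandy clay): t_2 = 14.0 × 0.07 / 0.008548 = 114.6 d
  layer 3 (weathered basalt): t_3 = 3.71 × 0.14 / 0.008548 = 60.76 d
  layer 4 (fractured sandstone): t_4 = 2.86 × 0.08 / 0.008548 = 26.77 d
Total t = Σ t_i = 277.5 days = 0.7599 years.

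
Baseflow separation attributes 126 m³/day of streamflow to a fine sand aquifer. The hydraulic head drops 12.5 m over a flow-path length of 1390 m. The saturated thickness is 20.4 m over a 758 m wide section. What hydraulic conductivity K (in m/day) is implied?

Cross-sectional area A = 758 × 20.4 = 15463 m².
Hydraulic gradient i = Δh / L = 12.5 / 1390 = 0.008993.
From Q = K·A·i, K = Q / (A·i) = 126 / (15463 × 0.008993) = 0.9061 m/day.

0.906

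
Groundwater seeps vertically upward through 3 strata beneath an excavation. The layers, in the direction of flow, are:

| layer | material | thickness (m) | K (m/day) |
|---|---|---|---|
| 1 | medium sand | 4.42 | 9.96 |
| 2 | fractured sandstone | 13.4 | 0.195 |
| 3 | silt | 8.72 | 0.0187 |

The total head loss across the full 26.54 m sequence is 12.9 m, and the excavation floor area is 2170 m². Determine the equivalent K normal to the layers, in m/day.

Flow is perpendicular to layering, so the layers act in series and the equivalent K is the thickness-weighted harmonic mean.
Total thickness L = 4.42 + 13.4 + 8.72 = 26.54 m.
Σ(b_i/K_i) = 4.42/9.96 + 13.4/0.195 + 8.72/0.0187 = 535.5 d.
K_eq = L / Σ(b_i/K_i) = 26.54 / 535.5 = 0.04956 m/day.

0.0496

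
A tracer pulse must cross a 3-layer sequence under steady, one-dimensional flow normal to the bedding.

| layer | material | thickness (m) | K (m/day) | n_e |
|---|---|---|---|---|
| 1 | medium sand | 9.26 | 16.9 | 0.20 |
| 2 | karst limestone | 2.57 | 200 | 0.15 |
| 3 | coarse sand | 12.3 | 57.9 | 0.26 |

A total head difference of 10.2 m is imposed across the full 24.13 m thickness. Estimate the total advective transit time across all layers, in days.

0.412

With flow normal to the layers, continuity requires the same specific discharge q through every layer.
Σ(b_i/K_i) = 9.26/16.9 + 2.57/200 + 12.3/57.9 = 0.7732 d.
q = Δh / Σ(b_i/K_i) = 10.2 / 0.7732 = 13.19 m/day.
In each layer the seepage velocity is v_i = q/n_i, so the layer transit time is t_i = b_i·n_i / q:
  layer 1 (medium sand): t_1 = 9.26 × 0.20 / 13.19 = 0.1404 d
  layer 2 (karst limestone): t_2 = 2.57 × 0.15 / 13.19 = 0.02922 d
  layer 3 (coarse sand): t_3 = 12.3 × 0.26 / 13.19 = 0.2424 d
Total t = Σ t_i = 0.4120 days.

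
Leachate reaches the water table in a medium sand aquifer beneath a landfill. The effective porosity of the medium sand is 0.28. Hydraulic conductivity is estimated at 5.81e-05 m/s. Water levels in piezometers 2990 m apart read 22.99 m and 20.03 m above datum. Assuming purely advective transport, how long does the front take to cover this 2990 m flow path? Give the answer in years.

Convert K: 5.81e-05 m/s × 86400 = 5.020 m/day.
Hydraulic gradient i = (22.99 − 20.03) / 2990 = 2.96 / 2990 = 0.0009900.
Darcy flux q = K · i = 5.020 × 0.0009900 = 0.004969 m/day.
Seepage velocity v = q / n_e = 0.004969 / 0.28 = 0.01775 m/day.
Travel time t = L / v = 2990 / 0.01775 = 1.685e+05 days = 461.2 years.

461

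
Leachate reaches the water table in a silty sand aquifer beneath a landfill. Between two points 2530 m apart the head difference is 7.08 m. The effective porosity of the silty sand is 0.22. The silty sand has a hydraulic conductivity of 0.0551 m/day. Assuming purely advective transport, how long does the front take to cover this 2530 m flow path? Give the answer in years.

9880

Hydraulic gradient i = Δh / L = 7.08 / 2530 = 0.002798.
Darcy flux q = K · i = 0.05510 × 0.002798 = 0.0001542 m/day.
Seepage velocity v = q / n_e = 0.0001542 / 0.22 = 0.0007009 m/day.
Travel time t = L / v = 2530 / 0.0007009 = 3.610e+06 days = 9883 years.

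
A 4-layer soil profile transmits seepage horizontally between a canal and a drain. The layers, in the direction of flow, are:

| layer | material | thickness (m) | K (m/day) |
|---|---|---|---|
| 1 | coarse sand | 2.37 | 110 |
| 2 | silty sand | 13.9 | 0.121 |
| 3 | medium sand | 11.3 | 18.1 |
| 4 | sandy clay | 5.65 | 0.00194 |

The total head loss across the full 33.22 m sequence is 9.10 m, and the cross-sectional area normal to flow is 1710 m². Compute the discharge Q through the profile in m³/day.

Flow is perpendicular to layering, so the layers act in series and the equivalent K is the thickness-weighted harmonic mean.
Total thickness L = 2.37 + 13.9 + 11.3 + 5.65 = 33.22 m.
Σ(b_i/K_i) = 2.37/110 + 13.9/0.121 + 11.3/18.1 + 5.65/0.00194 = 3028 d.
K_eq = L / Σ(b_i/K_i) = 33.22 / 3028 = 0.01097 m/day.
Q = K_eq · A · (Δh/L) = 0.01097 × 1710 × (9.10/33.22) = 5.139 m³/day.

5.14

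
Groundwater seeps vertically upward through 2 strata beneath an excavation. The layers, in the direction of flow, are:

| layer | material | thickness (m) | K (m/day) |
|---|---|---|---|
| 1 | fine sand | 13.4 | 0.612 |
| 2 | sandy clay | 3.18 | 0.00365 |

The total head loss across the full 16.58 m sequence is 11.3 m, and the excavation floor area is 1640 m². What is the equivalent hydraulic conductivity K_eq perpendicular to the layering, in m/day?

0.0186

Flow is perpendicular to layering, so the layers act in series and the equivalent K is the thickness-weighted harmonic mean.
Total thickness L = 13.4 + 3.18 = 16.58 m.
Σ(b_i/K_i) = 13.4/0.612 + 3.18/0.00365 = 893.1 d.
K_eq = L / Σ(b_i/K_i) = 16.58 / 893.1 = 0.01856 m/day.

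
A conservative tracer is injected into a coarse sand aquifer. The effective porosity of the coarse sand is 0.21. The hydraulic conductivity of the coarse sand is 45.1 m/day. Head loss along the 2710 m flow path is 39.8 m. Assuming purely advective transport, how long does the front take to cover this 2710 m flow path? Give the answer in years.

2.35

Hydraulic gradient i = Δh / L = 39.8 / 2710 = 0.01469.
Darcy flux q = K · i = 45.10 × 0.01469 = 0.6624 m/day.
Seepage velocity v = q / n_e = 0.6624 / 0.21 = 3.154 m/day.
Travel time t = L / v = 2710 / 3.154 = 859.2 days = 2.352 years.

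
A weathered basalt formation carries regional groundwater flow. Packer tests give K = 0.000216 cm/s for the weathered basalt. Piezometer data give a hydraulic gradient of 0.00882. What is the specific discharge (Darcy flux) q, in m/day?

Convert K: 0.000216 cm/s × 864 = 0.1866 m/day.
Hydraulic gradient i = 0.00882.
Specific discharge q = K · i = 0.1866 × 0.008820 = 0.001646 m/day.

0.00165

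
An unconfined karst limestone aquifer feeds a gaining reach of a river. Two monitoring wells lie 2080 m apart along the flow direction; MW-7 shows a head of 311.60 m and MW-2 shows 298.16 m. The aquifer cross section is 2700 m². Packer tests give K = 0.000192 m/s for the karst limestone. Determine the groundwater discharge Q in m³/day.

289

Convert K: 0.000192 m/s × 86400 = 16.59 m/day.
Hydraulic gradient i = (311.60 − 298.16) / 2080 = 13.44 / 2080 = 0.006462.
Darcy's law: Q = K · A · i = 16.59 × 2700 × 0.006462 = 289.4 m³/day.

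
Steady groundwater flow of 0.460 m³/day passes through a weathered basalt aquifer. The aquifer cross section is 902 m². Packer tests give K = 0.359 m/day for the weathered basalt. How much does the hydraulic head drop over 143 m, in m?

0.203

From Q = K·A·i, i = Q / (K·A) = 0.460 / (0.3590 × 902.0) = 0.001421.
Head loss Δh = i · L = 0.001421 × 143 = 0.2031 m.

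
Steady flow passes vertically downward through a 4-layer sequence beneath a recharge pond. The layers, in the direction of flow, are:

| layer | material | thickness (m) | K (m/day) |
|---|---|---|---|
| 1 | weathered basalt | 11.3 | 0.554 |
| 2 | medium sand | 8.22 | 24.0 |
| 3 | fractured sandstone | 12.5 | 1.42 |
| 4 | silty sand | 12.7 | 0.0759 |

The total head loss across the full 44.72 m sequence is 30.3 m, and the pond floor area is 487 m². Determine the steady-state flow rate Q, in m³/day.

75.0

Flow is perpendicular to layering, so the layers act in series and the equivalent K is the thickness-weighted harmonic mean.
Total thickness L = 11.3 + 8.22 + 12.5 + 12.7 = 44.72 m.
Σ(b_i/K_i) = 11.3/0.554 + 8.22/24.0 + 12.5/1.42 + 12.7/0.0759 = 196.9 d.
K_eq = L / Σ(b_i/K_i) = 44.72 / 196.9 = 0.2272 m/day.
Q = K_eq · A · (Δh/L) = 0.2272 × 487 × (30.3/44.72) = 74.95 m³/day.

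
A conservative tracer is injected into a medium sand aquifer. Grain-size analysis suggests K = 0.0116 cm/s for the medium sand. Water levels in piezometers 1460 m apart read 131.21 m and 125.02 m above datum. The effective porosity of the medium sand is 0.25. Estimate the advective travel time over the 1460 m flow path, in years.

23.5

Convert K: 0.0116 cm/s × 864 = 10.02 m/day.
Hydraulic gradient i = (131.21 − 125.02) / 1460 = 6.19 / 1460 = 0.004240.
Darcy flux q = K · i = 10.02 × 0.004240 = 0.04249 m/day.
Seepage velocity v = q / n_e = 0.04249 / 0.25 = 0.1700 m/day.
Travel time t = L / v = 1460 / 0.1700 = 8590 days = 23.52 years.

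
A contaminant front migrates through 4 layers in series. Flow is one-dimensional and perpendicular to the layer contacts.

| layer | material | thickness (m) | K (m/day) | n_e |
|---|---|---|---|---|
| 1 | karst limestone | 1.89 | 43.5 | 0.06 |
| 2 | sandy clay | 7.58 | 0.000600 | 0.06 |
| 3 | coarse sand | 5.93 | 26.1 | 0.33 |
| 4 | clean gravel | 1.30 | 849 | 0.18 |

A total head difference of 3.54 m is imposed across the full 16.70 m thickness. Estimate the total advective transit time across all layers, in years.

27.0

With flow normal to the layers, continuity requires the same specific discharge q through every layer.
Σ(b_i/K_i) = 1.89/43.5 + 7.58/0.000600 + 5.93/26.1 + 1.30/849 = 12634 d.
q = Δh / Σ(b_i/K_i) = 3.54 / 12634 = 0.0002802 m/day.
In each layer the seepage velocity is v_i = q/n_i, so the layer transit time is t_i = b_i·n_i / q:
  layer 1 (karst limestone): t_1 = 1.89 × 0.06 / 0.0002802 = 404.7 d
  layer 2 (sandy clay): t_2 = 7.58 × 0.06 / 0.0002802 = 1623 d
  layer 3 (coarse sand): t_3 = 5.93 × 0.33 / 0.0002802 = 6984 d
  layer 4 (clean gravel): t_4 = 1.30 × 0.18 / 0.0002802 = 835.1 d
Total t = Σ t_i = 9847 days = 26.96 years.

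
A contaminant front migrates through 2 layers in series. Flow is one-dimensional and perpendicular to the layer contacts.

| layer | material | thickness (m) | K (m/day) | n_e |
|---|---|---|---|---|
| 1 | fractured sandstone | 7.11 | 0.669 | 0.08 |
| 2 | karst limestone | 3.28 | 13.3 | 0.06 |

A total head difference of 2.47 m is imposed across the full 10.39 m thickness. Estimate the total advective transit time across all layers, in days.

With flow normal to the layers, continuity requires the same specific discharge q through every layer.
Σ(b_i/K_i) = 7.11/0.669 + 3.28/13.3 = 10.87 d.
q = Δh / Σ(b_i/K_i) = 2.47 / 10.87 = 0.2271 m/day.
In each layer the seepage velocity is v_i = q/n_i, so the layer transit time is t_i = b_i·n_i / q:
  layer 1 (fractured sandstone): t_1 = 7.11 × 0.08 / 0.2271 = 2.504 d
  layer 2 (karst limestone): t_2 = 3.28 × 0.06 / 0.2271 = 0.8664 d
Total t = Σ t_i = 3.371 days.

3.37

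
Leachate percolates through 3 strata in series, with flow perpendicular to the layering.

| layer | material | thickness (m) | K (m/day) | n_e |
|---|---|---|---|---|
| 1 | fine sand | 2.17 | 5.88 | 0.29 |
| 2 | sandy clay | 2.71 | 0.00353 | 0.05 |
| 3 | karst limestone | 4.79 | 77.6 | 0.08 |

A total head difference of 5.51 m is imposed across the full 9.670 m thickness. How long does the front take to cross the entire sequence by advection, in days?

160

With flow normal to the layers, continuity requires the same specific discharge q through every layer.
Σ(b_i/K_i) = 2.17/5.88 + 2.71/0.00353 + 4.79/77.6 = 768.1 d.
q = Δh / Σ(b_i/K_i) = 5.51 / 768.1 = 0.007173 m/day.
In each layer the seepage velocity is v_i = q/n_i, so the layer transit time is t_i = b_i·n_i / q:
  layer 1 (fine sand): t_1 = 2.17 × 0.29 / 0.007173 = 87.73 d
  layer 2 (sandy clay): t_2 = 2.71 × 0.05 / 0.007173 = 18.89 d
  layer 3 (karst limestone): t_3 = 4.79 × 0.08 / 0.007173 = 53.42 d
Total t = Σ t_i = 160.0 days.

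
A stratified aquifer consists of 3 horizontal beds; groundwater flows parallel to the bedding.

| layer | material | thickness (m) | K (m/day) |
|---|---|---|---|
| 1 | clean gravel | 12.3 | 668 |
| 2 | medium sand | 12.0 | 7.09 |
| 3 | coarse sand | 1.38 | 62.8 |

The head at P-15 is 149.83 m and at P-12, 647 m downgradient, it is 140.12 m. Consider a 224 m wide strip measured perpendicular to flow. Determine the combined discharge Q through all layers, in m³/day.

28200

Flow is parallel to layering, so each bed carries its own Darcy discharge and the transmissivities add.
Σ(K_i·b_i) = 668×12.3 + 7.09×12.0 + 62.8×1.38 = 8388 m²/day.
Hydraulic gradient i = (149.83 − 140.12) / 647 = 9.71 / 647 = 0.01501.
Q = Σ(K_i·b_i) · W · i = 8388 × 224 × 0.01501 = 28199 m³/day.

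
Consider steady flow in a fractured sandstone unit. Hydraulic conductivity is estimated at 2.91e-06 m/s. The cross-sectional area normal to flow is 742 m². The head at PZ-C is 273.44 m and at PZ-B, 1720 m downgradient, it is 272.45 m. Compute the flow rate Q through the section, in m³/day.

Convert K: 2.91e-06 m/s × 86400 = 0.2514 m/day.
Hydraulic gradient i = (273.44 − 272.45) / 1720 = 0.99 / 1720 = 0.0005756.
Darcy's law: Q = K · A · i = 0.2514 × 742.0 × 0.0005756 = 0.1074 m³/day.

0.107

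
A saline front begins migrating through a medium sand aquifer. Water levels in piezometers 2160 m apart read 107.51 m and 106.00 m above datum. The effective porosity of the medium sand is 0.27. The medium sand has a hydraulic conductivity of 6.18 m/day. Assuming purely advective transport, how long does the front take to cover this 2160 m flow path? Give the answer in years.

Hydraulic gradient i = (107.51 − 106.00) / 2160 = 1.51 / 2160 = 0.0006991.
Darcy flux q = K · i = 6.180 × 0.0006991 = 0.004320 m/day.
Seepage velocity v = q / n_e = 0.004320 / 0.27 = 0.01600 m/day.
Travel time t = L / v = 2160 / 0.01600 = 1.350e+05 days = 369.6 years.

370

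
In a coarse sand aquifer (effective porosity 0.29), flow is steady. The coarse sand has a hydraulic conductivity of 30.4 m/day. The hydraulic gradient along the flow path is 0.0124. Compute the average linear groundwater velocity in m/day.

Hydraulic gradient i = 0.0124.
Darcy flux q = K · i = 30.40 × 0.01240 = 0.3770 m/day.
Seepage velocity v = q / n_e = 0.3770 / 0.29 = 1.300 m/day.

1.30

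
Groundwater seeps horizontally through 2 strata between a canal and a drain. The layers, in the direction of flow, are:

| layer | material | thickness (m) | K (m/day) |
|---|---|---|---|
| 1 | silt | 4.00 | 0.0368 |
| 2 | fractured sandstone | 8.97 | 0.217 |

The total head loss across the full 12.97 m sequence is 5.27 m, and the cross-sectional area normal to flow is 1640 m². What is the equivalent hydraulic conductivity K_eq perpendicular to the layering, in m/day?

0.0864

Flow is perpendicular to layering, so the layers act in series and the equivalent K is the thickness-weighted harmonic mean.
Total thickness L = 4.00 + 8.97 = 12.97 m.
Σ(b_i/K_i) = 4.00/0.0368 + 8.97/0.217 = 150.0 d.
K_eq = L / Σ(b_i/K_i) = 12.97 / 150.0 = 0.08645 m/day.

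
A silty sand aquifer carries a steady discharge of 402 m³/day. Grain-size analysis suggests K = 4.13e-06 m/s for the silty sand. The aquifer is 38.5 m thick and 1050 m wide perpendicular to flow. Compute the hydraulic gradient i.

0.0279

Convert K: 4.13e-06 m/s × 86400 = 0.3568 m/day.
Cross-sectional area A = 1050 × 38.5 = 40425 m².
From Q = K·A·i, i = Q / (K·A) = 402 / (0.3568 × 40425) = 0.02787.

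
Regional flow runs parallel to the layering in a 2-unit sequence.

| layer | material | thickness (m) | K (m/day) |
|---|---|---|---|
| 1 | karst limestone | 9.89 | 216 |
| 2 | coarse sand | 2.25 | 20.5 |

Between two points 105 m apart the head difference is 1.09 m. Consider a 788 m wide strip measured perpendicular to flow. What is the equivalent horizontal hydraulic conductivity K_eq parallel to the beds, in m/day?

180

Flow is parallel to layering, so each bed carries its own Darcy discharge and the transmissivities add.
Σ(K_i·b_i) = 216×9.89 + 20.5×2.25 = 2182 m²/day.
Total thickness b = 12.14 m, so K_eq = Σ(K_i·b_i)/b = 179.8 m/day.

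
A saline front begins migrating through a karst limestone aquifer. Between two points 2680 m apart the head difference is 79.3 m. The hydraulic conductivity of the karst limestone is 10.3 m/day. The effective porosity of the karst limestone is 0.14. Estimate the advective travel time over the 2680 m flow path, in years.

3.37

Hydraulic gradient i = Δh / L = 79.3 / 2680 = 0.02959.
Darcy flux q = K · i = 10.30 × 0.02959 = 0.3048 m/day.
Seepage velocity v = q / n_e = 0.3048 / 0.14 = 2.177 m/day.
Travel time t = L / v = 2680 / 2.177 = 1231 days = 3.371 years.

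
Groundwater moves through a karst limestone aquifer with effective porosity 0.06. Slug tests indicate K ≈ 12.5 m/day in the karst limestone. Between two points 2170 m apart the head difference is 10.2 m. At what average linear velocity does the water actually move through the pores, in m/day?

Hydraulic gradient i = Δh / L = 10.2 / 2170 = 0.004700.
Darcy flux q = K · i = 12.50 × 0.004700 = 0.05876 m/day.
Seepage velocity v = q / n_e = 0.05876 / 0.06 = 0.9793 m/day.

0.979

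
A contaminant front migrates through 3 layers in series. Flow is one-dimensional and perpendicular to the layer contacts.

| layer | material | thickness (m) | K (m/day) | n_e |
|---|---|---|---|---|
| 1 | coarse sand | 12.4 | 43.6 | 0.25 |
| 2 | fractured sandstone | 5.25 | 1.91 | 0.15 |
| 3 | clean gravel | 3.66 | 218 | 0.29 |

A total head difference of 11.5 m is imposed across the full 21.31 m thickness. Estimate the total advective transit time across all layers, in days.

1.31

With flow normal to the layers, continuity requires the same specific discharge q through every layer.
Σ(b_i/K_i) = 12.4/43.6 + 5.25/1.91 + 3.66/218 = 3.050 d.
q = Δh / Σ(b_i/K_i) = 11.5 / 3.050 = 3.771 m/day.
In each layer the seepage velocity is v_i = q/n_i, so the layer transit time is t_i = b_i·n_i / q:
  layer 1 (coarse sand): t_1 = 12.4 × 0.25 / 3.771 = 0.8221 d
  layer 2 (fractured sandstone): t_2 = 5.25 × 0.15 / 3.771 = 0.2089 d
  layer 3 (clean gravel): t_3 = 3.66 × 0.29 / 3.771 = 0.2815 d
Total t = Σ t_i = 1.312 days.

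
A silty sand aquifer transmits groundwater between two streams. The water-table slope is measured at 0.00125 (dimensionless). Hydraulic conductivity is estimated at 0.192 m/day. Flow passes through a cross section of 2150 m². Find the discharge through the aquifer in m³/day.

Hydraulic gradient i = 0.00125.
Darcy's law: Q = K · A · i = 0.1920 × 2150 × 0.001250 = 0.5160 m³/day.

0.516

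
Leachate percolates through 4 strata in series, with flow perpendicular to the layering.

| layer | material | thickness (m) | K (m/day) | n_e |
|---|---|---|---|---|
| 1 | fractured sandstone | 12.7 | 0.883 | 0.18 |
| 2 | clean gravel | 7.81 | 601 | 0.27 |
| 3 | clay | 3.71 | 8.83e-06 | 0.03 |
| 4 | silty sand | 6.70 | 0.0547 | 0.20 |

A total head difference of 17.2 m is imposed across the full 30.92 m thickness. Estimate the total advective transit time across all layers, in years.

With flow normal to the layers, continuity requires the same specific discharge q through every layer.
Σ(b_i/K_i) = 12.7/0.883 + 7.81/601 + 3.71/8.83e-06 + 6.70/0.0547 = 4.203e+05 d.
q = Δh / Σ(b_i/K_i) = 17.2 / 4.203e+05 = 4.092e-05 m/day.
In each layer the seepage velocity is v_i = q/n_i, so the layer transit time is t_i = b_i·n_i / q:
  layer 1 (fractured sandstone): t_1 = 12.7 × 0.18 / 4.092e-05 = 55860 d
  layer 2 (clean gravel): t_2 = 7.81 × 0.27 / 4.092e-05 = 51528 d
  layer 3 (clay): t_3 = 3.71 × 0.03 / 4.092e-05 = 2720 d
  layer 4 (silty sand): t_4 = 6.70 × 0.20 / 4.092e-05 = 32744 d
Total t = Σ t_i = 1.429e+05 days = 391.1 years.

391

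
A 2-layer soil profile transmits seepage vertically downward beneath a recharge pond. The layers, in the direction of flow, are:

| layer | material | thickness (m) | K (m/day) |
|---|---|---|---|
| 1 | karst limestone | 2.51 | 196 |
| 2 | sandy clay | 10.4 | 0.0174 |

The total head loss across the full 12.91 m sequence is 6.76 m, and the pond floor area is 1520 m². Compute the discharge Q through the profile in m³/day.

Flow is perpendicular to layering, so the layers act in series and the equivalent K is the thickness-weighted harmonic mean.
Total thickness L = 2.51 + 10.4 = 12.91 m.
Σ(b_i/K_i) = 2.51/196 + 10.4/0.0174 = 597.7 d.
K_eq = L / Σ(b_i/K_i) = 12.91 / 597.7 = 0.02160 m/day.
Q = K_eq · A · (Δh/L) = 0.02160 × 1520 × (6.76/12.91) = 17.19 m³/day.

17.2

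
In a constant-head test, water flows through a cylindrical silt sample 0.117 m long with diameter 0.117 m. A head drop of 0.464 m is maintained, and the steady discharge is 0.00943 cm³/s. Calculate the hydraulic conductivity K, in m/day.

Cross-sectional area A = π·(d/2)² = π × (0.117/2)² = 0.01075 m².
Convert discharge: 0.00943 cm³/s = 9.430e-09 m³/s.
Darcy's law rearranged: K = Q·L / (A·Δh) = 9.430e-09 × 0.117 / (0.01075 × 0.464) = 2.212e-07 m/s = 0.01911 m/day.

0.0191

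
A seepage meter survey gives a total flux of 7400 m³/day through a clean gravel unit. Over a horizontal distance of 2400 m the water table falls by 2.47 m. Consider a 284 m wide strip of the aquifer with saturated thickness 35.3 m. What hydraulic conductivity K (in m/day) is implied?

717

Cross-sectional area A = 284 × 35.3 = 10025 m².
Hydraulic gradient i = Δh / L = 2.47 / 2400 = 0.001029.
From Q = K·A·i, K = Q / (A·i) = 7400 / (10025 × 0.001029) = 717.2 m/day.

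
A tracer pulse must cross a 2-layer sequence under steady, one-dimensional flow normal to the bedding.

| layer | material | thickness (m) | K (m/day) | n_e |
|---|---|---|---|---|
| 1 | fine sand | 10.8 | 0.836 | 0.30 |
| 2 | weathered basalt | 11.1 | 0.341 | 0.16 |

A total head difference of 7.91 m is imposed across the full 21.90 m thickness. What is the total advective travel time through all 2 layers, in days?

With flow normal to the layers, continuity requires the same specific discharge q through every layer.
Σ(b_i/K_i) = 10.8/0.836 + 11.1/0.341 = 45.47 d.
q = Δh / Σ(b_i/K_i) = 7.91 / 45.47 = 0.1740 m/day.
In each layer the seepage velocity is v_i = q/n_i, so the layer transit time is t_i = b_i·n_i / q:
  layer 1 (fine sand): t_1 = 10.8 × 0.30 / 0.1740 = 18.62 d
  layer 2 (weathered basalt): t_2 = 11.1 × 0.16 / 0.1740 = 10.21 d
Total t = Σ t_i = 28.83 days.

28.8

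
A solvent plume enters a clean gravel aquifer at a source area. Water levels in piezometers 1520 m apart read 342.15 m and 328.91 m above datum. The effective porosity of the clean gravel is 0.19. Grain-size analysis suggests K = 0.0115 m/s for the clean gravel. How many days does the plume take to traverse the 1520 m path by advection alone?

Convert K: 0.0115 m/s × 86400 = 993.6 m/day.
Hydraulic gradient i = (342.15 − 328.91) / 1520 = 13.24 / 1520 = 0.008711.
Darcy flux q = K · i = 993.6 × 0.008711 = 8.655 m/day.
Seepage velocity v = q / n_e = 8.655 / 0.19 = 45.55 m/day.
Travel time t = L / v = 1520 / 45.55 = 33.37 days.

33.4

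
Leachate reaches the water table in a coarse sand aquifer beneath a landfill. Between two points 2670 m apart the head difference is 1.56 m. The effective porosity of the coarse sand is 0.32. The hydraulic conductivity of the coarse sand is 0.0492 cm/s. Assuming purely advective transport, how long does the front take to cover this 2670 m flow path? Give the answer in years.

Convert K: 0.0492 cm/s × 864 = 42.51 m/day.
Hydraulic gradient i = Δh / L = 1.56 / 2670 = 0.0005843.
Darcy flux q = K · i = 42.51 × 0.0005843 = 0.02484 m/day.
Seepage velocity v = q / n_e = 0.02484 / 0.32 = 0.07761 m/day.
Travel time t = L / v = 2670 / 0.07761 = 34401 days = 94.18 years.

94.2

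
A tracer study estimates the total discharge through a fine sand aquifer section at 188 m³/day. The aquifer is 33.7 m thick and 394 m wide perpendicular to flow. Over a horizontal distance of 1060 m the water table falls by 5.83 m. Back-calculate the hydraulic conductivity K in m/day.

Cross-sectional area A = 394 × 33.7 = 13278 m².
Hydraulic gradient i = Δh / L = 5.83 / 1060 = 0.005500.
From Q = K·A·i, K = Q / (A·i) = 188 / (13278 × 0.005500) = 2.574 m/day.

2.57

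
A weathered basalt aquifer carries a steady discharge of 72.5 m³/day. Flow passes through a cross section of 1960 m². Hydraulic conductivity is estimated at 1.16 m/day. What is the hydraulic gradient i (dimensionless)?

0.0319

From Q = K·A·i, i = Q / (K·A) = 72.5 / (1.160 × 1960) = 0.03189.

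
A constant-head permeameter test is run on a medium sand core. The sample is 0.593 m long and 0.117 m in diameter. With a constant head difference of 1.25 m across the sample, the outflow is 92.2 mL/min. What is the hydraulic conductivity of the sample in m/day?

5.86

Cross-sectional area A = π·(d/2)² = π × (0.117/2)² = 0.01075 m².
Convert discharge: 92.2 mL/min = 1.537e-06 m³/s.
Darcy's law rearranged: K = Q·L / (A·Δh) = 1.537e-06 × 0.593 / (0.01075 × 1.25) = 6.781e-05 m/s = 5.858 m/day.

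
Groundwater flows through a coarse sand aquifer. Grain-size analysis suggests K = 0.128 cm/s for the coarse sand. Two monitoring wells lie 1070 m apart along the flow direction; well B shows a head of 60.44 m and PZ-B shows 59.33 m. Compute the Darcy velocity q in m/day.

0.115

Convert K: 0.128 cm/s × 864 = 110.6 m/day.
Hydraulic gradient i = (60.44 − 59.33) / 1070 = 1.11 / 1070 = 0.001037.
Specific discharge q = K · i = 110.6 × 0.001037 = 0.1147 m/day.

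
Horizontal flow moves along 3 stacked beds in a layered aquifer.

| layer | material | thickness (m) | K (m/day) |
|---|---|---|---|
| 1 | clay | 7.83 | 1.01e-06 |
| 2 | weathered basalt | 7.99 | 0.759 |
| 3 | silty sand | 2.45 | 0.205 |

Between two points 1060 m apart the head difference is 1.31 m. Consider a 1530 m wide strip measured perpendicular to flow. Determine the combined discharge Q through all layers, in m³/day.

12.4

Flow is parallel to layering, so each bed carries its own Darcy discharge and the transmissivities add.
Σ(K_i·b_i) = 1.01e-06×7.83 + 0.759×7.99 + 0.205×2.45 = 6.567 m²/day.
Hydraulic gradient i = Δh / L = 1.31 / 1060 = 0.001236.
Q = Σ(K_i·b_i) · W · i = 6.567 × 1530 × 0.001236 = 12.42 m³/day.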